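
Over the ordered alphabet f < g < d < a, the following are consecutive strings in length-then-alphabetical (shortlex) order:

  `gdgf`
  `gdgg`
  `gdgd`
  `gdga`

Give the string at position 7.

gddd

Continuing the enumeration 3 steps past gdga: gdga → gddf → gddg → (answer).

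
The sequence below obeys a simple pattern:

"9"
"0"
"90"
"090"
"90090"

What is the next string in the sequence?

This is a Fibonacci-style word recurrence s(k) = s(k−2)·s(k−1): e.g. 9·0 = 90.
So term 6 is 090·90090.

09090090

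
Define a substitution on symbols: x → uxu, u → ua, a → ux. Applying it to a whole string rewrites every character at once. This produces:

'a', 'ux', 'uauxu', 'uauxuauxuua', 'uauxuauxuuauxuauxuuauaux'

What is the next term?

φ(uauxuauxuuauxuauxuuauaux) expands symbol-by-symbol to ua ux ua uxu ua ux ua uxu ua ua ux ua uxu ua ux ua uxu ua ua ux ua ux ua uxu; joining the 24 pieces gives the next term.

uauxuauxuuauxuauxuuauauxuauxuuauxuauxuuauauxuauxuauxu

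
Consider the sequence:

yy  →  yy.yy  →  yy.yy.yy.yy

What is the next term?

Each string is two copies of the previous one joined by '.'.
One more doubling of yy.yy.yy.yy gives the answer.

yy.yy.yy.yy.yy.yy.yy.yy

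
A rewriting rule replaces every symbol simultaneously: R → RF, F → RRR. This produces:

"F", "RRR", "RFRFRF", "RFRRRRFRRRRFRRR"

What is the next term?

RFRRRRFRFRFRFRRRRFRFRFRFRRRRFRFRF

Applying the rule to each of the 15 symbols of RFRRRRFRRRRFRRR gives the pieces RF RRR RF RF RF RF RRR RF RF RF RF RRR RF RF RF, which concatenate to the answer.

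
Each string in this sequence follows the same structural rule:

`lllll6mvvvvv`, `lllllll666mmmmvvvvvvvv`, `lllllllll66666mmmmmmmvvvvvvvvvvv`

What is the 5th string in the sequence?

Term n consists of 2n+3 l's, followed by 2n-1 6's, followed by 3n-2 m's, followed by 3n+2 v's (n = 1, 2, …).
Setting n = 5 gives 13, 9, 13, 17 characters in each block.

lllllllllllll666666666mmmmmmmmmmmmmvvvvvvvvvvvvvvvvv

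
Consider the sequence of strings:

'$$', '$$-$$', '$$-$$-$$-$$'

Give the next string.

Every step duplicates the string with '-' between the halves.
One more doubling of $$-$$-$$-$$ gives the answer.

$$-$$-$$-$$-$$-$$-$$-$$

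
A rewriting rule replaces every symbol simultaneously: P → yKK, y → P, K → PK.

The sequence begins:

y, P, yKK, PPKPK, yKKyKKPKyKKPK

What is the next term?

PPKPKPPKPKyKKPKPPKPKyKKPK

Applying the rule to each of the 13 symbols of yKKyKKPKyKKPK gives the pieces P PK PK P PK PK yKK PK P PK PK yKK PK, which concatenate to the answer.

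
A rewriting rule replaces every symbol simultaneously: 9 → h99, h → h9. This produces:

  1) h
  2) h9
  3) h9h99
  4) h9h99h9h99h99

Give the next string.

h9h99h9h99h99h9h99h9h99h99h9h99h99

Applying the rule to each of the 13 symbols of h9h99h9h99h99 gives the pieces h9 h99 h9 h99 h99 h9 h99 h9 h99 h99 h9 h99 h99, which concatenate to the answer.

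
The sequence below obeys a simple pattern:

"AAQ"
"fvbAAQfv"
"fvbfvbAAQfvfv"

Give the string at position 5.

fvbfvbfvbfvbAAQfvfvfvfv

s(k+1) = fvb·s(k)·fv, so each term gains fvb as a prefix and fv as a suffix.
From fvbfvbAAQfvfv, 2 further steps: fvbfvbAAQfvfv → fvbfvbfvbAAQfvfvfv → (answer).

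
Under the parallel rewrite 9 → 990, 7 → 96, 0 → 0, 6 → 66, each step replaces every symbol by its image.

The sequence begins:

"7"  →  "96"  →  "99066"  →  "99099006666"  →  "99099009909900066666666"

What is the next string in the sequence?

99099009909900099099009909900006666666666666666

Applying the rule to each of the 23 symbols of 99099009909900066666666 gives the pieces 990 990 0 990 990 0 0 990 990 0 990 990 0 0 0 66 66 66 66 66 66 66 66, which concatenate to the answer.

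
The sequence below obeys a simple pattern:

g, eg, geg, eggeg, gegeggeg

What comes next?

Each term (from the third on) is the two preceding terms concatenated in order: term 3 = g·eg = geg.
Continuing: eggeg · gegeggeg gives term 6.

eggeggegeggeg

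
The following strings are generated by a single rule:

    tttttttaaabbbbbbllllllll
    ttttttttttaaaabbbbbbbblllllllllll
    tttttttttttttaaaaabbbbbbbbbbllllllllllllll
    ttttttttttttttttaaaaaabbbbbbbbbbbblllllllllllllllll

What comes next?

tttttttttttttttttttaaaaaaabbbbbbbbbbbbbbllllllllllllllllllll

The n-th term is 3n-2 t's then n a's then 2n b's then 3n-1 l's, where the shown terms are n = 3, 4, 5, 6.
Setting n = 7 gives 19, 7, 14, 20 characters in each block.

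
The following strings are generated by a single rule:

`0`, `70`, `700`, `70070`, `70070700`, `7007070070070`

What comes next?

This is a Fibonacci-style word recurrence s(k) = s(k−1)·s(k−2): e.g. 70·0 = 700.
So term 7 is 7007070070070·70070700.

700707007007070070700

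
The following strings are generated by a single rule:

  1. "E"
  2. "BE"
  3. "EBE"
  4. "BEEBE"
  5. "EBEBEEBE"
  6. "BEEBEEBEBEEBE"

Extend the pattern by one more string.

EBEBEEBEBEEBEEBEBEEBE

From term 3 onward, concatenate the second-to-last term with the last: E·BE = EBE, BE·EBE = BEEBE, …
So term 7 is EBEBEEBE·BEEBEEBEBEEBE.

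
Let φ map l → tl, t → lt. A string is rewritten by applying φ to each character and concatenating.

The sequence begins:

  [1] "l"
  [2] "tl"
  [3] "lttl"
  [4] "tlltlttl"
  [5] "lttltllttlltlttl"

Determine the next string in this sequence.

Replace each of the 16 characters of lttltllttlltlttl in place — tl lt lt tl lt tl tl lt lt tl tl lt tl lt lt tl — and concatenate.

tlltlttllttltlltlttltllttlltlttl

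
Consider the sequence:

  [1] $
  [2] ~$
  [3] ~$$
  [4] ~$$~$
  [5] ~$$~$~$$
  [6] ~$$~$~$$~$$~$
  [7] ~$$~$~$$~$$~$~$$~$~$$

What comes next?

Each term (from the third on) is the previous term followed by the one before it: term 3 = ~$·$ = ~$$.
Continuing: ~$$~$~$$~$$~$~$$~$~$$ · ~$$~$~$$~$$~$ gives term 8.

~$$~$~$$~$$~$~$$~$~$$~$$~$~$$~$$~$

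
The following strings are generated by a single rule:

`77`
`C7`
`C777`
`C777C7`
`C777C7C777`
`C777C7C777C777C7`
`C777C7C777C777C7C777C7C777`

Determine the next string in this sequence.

C777C7C777C777C7C777C7C777C777C7C777C777C7

Each term (from the third on) is the previous term followed by the one before it: term 3 = C7·77 = C777.
The next term joins C777C7C777C777C7C777C7C777 and C777C7C777C777C7.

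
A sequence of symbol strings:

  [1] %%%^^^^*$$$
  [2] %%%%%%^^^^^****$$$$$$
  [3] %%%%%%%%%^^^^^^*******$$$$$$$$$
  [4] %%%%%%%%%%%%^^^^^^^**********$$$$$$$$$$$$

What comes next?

Term n consists of 3n %'s, followed by n+3 ^'s, followed by 3n-2 *'s, followed by 3n $'s (n = 1, 2, …).
For the next term, n = 5, so the run lengths are 15, 8, 13, 15.

%%%%%%%%%%%%%%%^^^^^^^^*************$$$$$$$$$$$$$$$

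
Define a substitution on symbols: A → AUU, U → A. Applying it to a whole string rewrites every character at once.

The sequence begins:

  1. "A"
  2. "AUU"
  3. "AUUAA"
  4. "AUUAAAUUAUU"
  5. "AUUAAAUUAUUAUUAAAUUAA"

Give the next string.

AUUAAAUUAUUAUUAAAUUAAAUUAAAUUAUUAUUAAAUUAUU

φ(AUUAAAUUAUUAUUAAAUUAA) expands symbol-by-symbol to AUU A A AUU AUU AUU A A AUU A A AUU A A AUU AUU AUU A A AUU AUU; joining the 21 pieces gives the next term.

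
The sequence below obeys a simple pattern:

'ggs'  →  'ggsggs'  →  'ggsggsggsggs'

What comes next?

Every step duplicates the string.
Doubling ggsggsggsggs:

ggsggsggsggsggsggsggsggs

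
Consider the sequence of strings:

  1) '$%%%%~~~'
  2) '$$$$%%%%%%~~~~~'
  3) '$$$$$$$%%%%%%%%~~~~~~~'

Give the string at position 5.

Each string has the form $^{3n-2} %^{2n+2} ~^{2n+1} (n = 1, 2, …).
Setting n = 5 gives 13, 12, 11 characters in each block.

$$$$$$$$$$$$$%%%%%%%%%%%%~~~~~~~~~~~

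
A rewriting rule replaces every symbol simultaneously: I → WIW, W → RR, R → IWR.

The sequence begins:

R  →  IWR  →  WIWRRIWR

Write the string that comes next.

Expanding WIWRRIWR: W→RR, I→WIW, W→RR, R→IWR, R→IWR, I→WIW, W→RR, R→IWR. Concatenated: RR WIW RR IWR IWR WIW RR IWR.

RRWIWRRIWRIWRWIWRRIWR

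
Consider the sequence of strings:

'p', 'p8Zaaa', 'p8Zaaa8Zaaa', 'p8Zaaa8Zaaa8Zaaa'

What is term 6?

p8Zaaa8Zaaa8Zaaa8Zaaa8Zaaa

Every step adds 8Zaaa to the end: s(k+1) = s(k)·8Zaaa.
From p8Zaaa8Zaaa8Zaaa, 2 further steps: p8Zaaa8Zaaa8Zaaa → p8Zaaa8Zaaa8Zaaa8Zaaa → (answer).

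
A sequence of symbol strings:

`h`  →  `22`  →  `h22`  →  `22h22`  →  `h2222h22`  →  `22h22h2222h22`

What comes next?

Each term (from the third on) is the two preceding terms concatenated in order: term 3 = h·22 = h22.
Continuing: h2222h22 · 22h22h2222h22 gives term 7.

h2222h2222h22h2222h22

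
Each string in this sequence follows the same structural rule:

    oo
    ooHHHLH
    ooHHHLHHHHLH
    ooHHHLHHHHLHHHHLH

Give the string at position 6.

Every step adds HHHLH to the end: s(k+1) = s(k)·HHHLH.
From ooHHHLHHHHLHHHHLH, 2 further steps: ooHHHLHHHHLHHHHLH → ooHHHLHHHHLHHHHLHHHHLH → (answer).

ooHHHLHHHHLHHHHLHHHHLHHHHLH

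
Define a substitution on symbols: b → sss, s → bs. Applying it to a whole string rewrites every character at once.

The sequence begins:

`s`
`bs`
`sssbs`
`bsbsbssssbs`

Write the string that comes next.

Apply φ to bsbsbssssbs symbol by symbol: b→sss, s→bs, b→sss, s→bs, b→sss, s→bs, s→bs, s→bs, s→bs, b→sss, s→bs; joined: sss bs sss bs sss bs bs bs bs sss bs.

sssbssssbssssbsbsbsbssssbs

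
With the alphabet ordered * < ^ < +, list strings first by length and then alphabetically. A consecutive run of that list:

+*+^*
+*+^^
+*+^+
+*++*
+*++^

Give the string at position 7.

Advancing 2 positions from +*++^ through +*++^ → +*+++ reaches term 7.

+^***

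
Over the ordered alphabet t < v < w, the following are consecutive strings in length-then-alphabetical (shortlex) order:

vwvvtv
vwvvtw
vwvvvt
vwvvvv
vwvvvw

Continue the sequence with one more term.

vwvvwt

Find the rightmost character of vwvvvw below w, bump it to the next letter, and reset everything to its right to t.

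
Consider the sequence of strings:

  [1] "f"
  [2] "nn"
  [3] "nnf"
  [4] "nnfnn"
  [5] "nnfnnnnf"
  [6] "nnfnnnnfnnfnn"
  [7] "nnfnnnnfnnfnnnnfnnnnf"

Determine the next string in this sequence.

nnfnnnnfnnfnnnnfnnnnfnnfnnnnfnnfnn

This is a Fibonacci-style word recurrence s(k) = s(k−1)·s(k−2): e.g. nn·f = nnf.
So term 8 is nnfnnnnfnnfnnnnfnnnnf·nnfnnnnfnnfnn.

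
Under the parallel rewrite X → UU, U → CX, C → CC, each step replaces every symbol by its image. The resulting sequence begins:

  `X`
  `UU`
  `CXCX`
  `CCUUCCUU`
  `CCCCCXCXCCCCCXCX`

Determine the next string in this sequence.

Rewriting the 16 symbols of CCCCCXCXCCCCCXCX one by one yields CC CC CC CC CC UU CC UU CC CC CC CC CC UU CC UU; concatenated:

CCCCCCCCCCUUCCUUCCCCCCCCCCUUCCUU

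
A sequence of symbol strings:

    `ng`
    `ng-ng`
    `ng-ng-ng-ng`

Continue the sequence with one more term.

Each string is two copies of the previous one joined by '-'.
So the next term is two copies of ng-ng-ng-ng with '-' between the halves.

ng-ng-ng-ng-ng-ng-ng-ng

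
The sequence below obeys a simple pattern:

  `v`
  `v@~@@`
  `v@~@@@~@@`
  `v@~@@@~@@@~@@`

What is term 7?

The strings grow by a fixed suffix @~@@ each time.
From v@~@@@~@@@~@@, 3 further steps: v@~@@@~@@@~@@ → v@~@@@~@@@~@@@~@@ → v@~@@@~@@@~@@@~@@@~@@ → (answer).

v@~@@@~@@@~@@@~@@@~@@@~@@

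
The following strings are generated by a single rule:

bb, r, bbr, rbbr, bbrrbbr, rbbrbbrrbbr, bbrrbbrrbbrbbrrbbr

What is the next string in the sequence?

rbbrbbrrbbrbbrrbbrrbbrbbrrbbr

From term 3 onward, concatenate the second-to-last term with the last: bb·r = bbr, r·bbr = rbbr, …
Continuing: rbbrbbrrbbr · bbrrbbrrbbrbbrrbbr gives term 8.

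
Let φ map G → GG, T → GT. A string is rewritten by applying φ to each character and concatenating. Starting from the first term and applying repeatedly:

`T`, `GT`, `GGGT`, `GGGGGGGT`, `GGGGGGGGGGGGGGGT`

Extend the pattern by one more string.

Replace each of the 16 characters of GGGGGGGGGGGGGGGT in place — GG GG GG GG GG GG GG GG GG GG GG GG GG GG GG GT — and concatenate.

GGGGGGGGGGGGGGGGGGGGGGGGGGGGGGGT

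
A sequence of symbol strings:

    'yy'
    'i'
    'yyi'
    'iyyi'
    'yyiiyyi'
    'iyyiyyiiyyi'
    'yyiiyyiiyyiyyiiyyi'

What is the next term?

iyyiyyiiyyiyyiiyyiiyyiyyiiyyi

From term 3 onward, concatenate the second-to-last term with the last: yy·i = yyi, i·yyi = iyyi, …
So term 8 is iyyiyyiiyyi·yyiiyyiiyyiyyiiyyi.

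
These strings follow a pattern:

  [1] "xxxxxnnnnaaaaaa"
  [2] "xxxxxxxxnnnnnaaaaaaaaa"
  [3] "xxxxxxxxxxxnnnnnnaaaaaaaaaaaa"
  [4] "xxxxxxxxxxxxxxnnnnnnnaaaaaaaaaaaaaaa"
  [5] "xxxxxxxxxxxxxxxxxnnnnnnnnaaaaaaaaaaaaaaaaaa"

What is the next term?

Each string has the form x^{3n-1} n^{n+2} a^{3n}, where the shown terms are n = 2, 3, 4, 5, 6.
At n = 7 the blocks have lengths 20, 9, 21.

xxxxxxxxxxxxxxxxxxxxnnnnnnnnnaaaaaaaaaaaaaaaaaaaaa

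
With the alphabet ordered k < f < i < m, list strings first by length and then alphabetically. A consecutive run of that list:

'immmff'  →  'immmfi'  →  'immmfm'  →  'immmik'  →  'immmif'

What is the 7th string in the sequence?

immmim

Advancing 2 positions from immmif through immmif → immmii reaches term 7.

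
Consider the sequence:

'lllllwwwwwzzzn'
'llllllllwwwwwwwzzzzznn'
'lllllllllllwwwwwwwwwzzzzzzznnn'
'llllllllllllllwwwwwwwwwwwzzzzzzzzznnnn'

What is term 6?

llllllllllllllllllllwwwwwwwwwwwwwwwzzzzzzzzzzzzznnnnnn

Term n consists of 3n-1 l's, followed by 2n+1 w's, followed by 2n-1 z's, followed by n-1 n's, where the shown terms are n = 2, 3, 4, 5.
At n = 7 the blocks have lengths 20, 15, 13, 6.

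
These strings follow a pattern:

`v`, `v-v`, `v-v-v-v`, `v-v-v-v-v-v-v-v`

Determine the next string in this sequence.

v-v-v-v-v-v-v-v-v-v-v-v-v-v-v-v

Every step duplicates the string with '-' between the halves.
One more doubling of v-v-v-v-v-v-v-v gives the answer.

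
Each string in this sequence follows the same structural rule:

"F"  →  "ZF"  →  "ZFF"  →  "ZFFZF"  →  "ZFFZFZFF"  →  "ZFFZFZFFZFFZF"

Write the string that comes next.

ZFFZFZFFZFFZFZFFZFZFF

Each term (from the third on) is the previous term followed by the one before it: term 3 = ZF·F = ZFF.
Continuing: ZFFZFZFFZFFZF · ZFFZFZFF gives term 7.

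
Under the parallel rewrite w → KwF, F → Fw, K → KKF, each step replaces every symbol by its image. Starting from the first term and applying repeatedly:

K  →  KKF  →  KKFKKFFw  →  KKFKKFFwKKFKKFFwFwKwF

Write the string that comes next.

φ(KKFKKFFwKKFKKFFwFwKwF) expands symbol-by-symbol to KKF KKF Fw KKF KKF Fw Fw KwF KKF KKF Fw KKF KKF Fw Fw KwF Fw KwF KKF KwF Fw; joining the 21 pieces gives the next term.

KKFKKFFwKKFKKFFwFwKwFKKFKKFFwKKFKKFFwFwKwFFwKwFKKFKwFFw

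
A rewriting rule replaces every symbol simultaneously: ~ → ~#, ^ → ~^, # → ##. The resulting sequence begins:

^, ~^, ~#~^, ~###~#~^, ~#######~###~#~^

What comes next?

φ(~#######~###~#~^) expands symbol-by-symbol to ~# ## ## ## ## ## ## ## ~# ## ## ## ~# ## ~# ~^; joining the 16 pieces gives the next term.

~###############~#######~###~#~^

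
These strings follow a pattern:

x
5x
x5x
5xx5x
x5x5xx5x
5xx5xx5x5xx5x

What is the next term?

This is a Fibonacci-style word recurrence s(k) = s(k−2)·s(k−1): e.g. x·5x = x5x.
Continuing: x5x5xx5x · 5xx5xx5x5xx5x gives term 7.

x5x5xx5x5xx5xx5x5xx5x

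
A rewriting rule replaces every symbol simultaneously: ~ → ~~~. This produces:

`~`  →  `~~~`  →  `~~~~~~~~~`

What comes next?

Apply φ to ~~~~~~~~~ symbol by symbol: ~→~~~, ~→~~~, ~→~~~, ~→~~~, ~→~~~, ~→~~~, ~→~~~, ~→~~~, ~→~~~; joined: ~~~ ~~~ ~~~ ~~~ ~~~ ~~~ ~~~ ~~~ ~~~.

~~~~~~~~~~~~~~~~~~~~~~~~~~~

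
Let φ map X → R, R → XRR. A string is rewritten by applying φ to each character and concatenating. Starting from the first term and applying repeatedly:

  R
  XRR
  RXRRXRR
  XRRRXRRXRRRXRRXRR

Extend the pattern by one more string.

Rewriting the 17 symbols of XRRRXRRXRRRXRRXRR one by one yields R XRR XRR XRR R XRR XRR R XRR XRR XRR R XRR XRR R XRR XRR; concatenated:

RXRRXRRXRRRXRRXRRRXRRXRRXRRRXRRXRRRXRRXRR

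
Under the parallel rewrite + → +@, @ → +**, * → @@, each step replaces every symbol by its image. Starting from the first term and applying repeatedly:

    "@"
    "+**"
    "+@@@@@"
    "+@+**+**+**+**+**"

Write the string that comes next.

+@+**+@@@@@+@@@@@+@@@@@+@@@@@+@@@@@

Applying the rule to each of the 17 symbols of +@+**+**+**+**+** gives the pieces +@ +** +@ @@ @@ +@ @@ @@ +@ @@ @@ +@ @@ @@ +@ @@ @@, which concatenate to the answer.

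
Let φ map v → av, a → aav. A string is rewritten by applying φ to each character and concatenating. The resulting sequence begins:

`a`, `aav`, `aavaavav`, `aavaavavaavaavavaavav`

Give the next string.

Rewriting the 21 symbols of aavaavavaavaavavaavav one by one yields aav aav av aav aav av aav av aav aav av aav aav av aav av aav aav av aav av; concatenated:

aavaavavaavaavavaavavaavaavavaavaavavaavavaavaavavaavav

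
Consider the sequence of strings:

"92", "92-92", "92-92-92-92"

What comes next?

s(k+1) = s(k)·-·s(k) — each term doubles the last with '-' between the halves.
Doubling 92-92-92-92 with '-' between the halves:

92-92-92-92-92-92-92-92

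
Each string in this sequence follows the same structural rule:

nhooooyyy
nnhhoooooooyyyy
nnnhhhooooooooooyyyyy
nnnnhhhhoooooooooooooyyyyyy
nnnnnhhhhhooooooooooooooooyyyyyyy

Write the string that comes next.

nnnnnnhhhhhhoooooooooooooooooooyyyyyyyy

Each string has the form n^{n} h^{n} o^{3n+1} y^{n+2} (n = 1, 2, …).
At n = 6 the blocks have lengths 6, 6, 19, 8.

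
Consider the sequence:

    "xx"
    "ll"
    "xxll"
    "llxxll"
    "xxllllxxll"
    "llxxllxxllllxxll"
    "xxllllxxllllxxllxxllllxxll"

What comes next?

From term 3 onward, concatenate the second-to-last term with the last: xx·ll = xxll, ll·xxll = llxxll, …
So term 8 is llxxllxxllllxxll·xxllllxxllllxxllxxllllxxll.

llxxllxxllllxxllxxllllxxllllxxllxxllllxxll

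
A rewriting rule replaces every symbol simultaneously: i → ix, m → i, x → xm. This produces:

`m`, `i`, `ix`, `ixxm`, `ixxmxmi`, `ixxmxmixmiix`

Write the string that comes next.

Expanding ixxmxmixmiix: i→ix, x→xm, x→xm, m→i, x→xm, m→i, i→ix, x→xm, m→i, i→ix, i→ix, x→xm. Concatenated: ix xm xm i xm i ix xm i ix ix xm.

ixxmxmixmiixxmiixixxm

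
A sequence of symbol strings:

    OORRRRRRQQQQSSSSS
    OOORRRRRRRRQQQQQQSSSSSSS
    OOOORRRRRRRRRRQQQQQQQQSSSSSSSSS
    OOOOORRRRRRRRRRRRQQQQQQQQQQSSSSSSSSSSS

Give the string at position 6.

OOOOOOORRRRRRRRRRRRRRRRQQQQQQQQQQQQQQSSSSSSSSSSSSSSS

The n-th term is n O's then 2n+2 R's then 2n Q's then 2n+1 S's, where the shown terms are n = 2, 3, 4, 5.
At n = 7 the blocks have lengths 7, 16, 14, 15.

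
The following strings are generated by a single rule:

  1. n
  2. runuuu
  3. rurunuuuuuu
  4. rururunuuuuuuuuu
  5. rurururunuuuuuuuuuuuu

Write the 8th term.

Each term wraps the previous one in ru on the left and uuu on the right.
From rurururunuuuuuuuuuuuu, 3 further steps: rurururunuuuuuuuuuuuu → rururururunuuuuuuuuuuuuuuu → rurururururunuuuuuuuuuuuuuuuuuu → (answer).

rururururururunuuuuuuuuuuuuuuuuuuuuu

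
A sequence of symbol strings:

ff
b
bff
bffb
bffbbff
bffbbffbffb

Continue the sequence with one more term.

bffbbffbffbbffbbff

From term 3 onward, concatenate the last term with the second-to-last: b·ff = bff, bff·b = bffb, …
Continuing: bffbbffbffb · bffbbff gives term 7.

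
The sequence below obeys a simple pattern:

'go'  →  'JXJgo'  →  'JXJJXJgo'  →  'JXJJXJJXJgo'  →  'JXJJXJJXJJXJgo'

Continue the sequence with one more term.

JXJJXJJXJJXJJXJgo

Every step adds JXJ at the front: s(k+1) = JXJ·s(k).
One more step from JXJJXJJXJJXJgo gives the answer.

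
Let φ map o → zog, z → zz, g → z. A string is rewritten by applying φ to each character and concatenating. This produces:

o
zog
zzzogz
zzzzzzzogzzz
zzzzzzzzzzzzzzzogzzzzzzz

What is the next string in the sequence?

zzzzzzzzzzzzzzzzzzzzzzzzzzzzzzzogzzzzzzzzzzzzzzz

Applying the rule to each of the 24 symbols of zzzzzzzzzzzzzzzogzzzzzzz gives the pieces zz zz zz zz zz zz zz zz zz zz zz zz zz zz zz zog z zz zz zz zz zz zz zz, which concatenate to the answer.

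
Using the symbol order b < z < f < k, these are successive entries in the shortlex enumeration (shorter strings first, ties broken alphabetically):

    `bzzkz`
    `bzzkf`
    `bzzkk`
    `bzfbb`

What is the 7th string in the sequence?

Stepping forward 3 times from bzfbb: bzfbb → bzfbz → bzfbf, then the target.

bzfbk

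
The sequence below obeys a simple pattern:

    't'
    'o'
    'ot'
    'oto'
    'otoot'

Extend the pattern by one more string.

otoototo

This is a Fibonacci-style word recurrence s(k) = s(k−1)·s(k−2): e.g. o·t = ot.
So term 6 is otoot·oto.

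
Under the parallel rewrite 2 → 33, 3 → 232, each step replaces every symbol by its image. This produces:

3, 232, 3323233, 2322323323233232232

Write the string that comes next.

Rewriting the 19 symbols of 2322323323233232232 one by one yields 33 232 33 33 232 33 232 232 33 232 33 232 232 33 232 33 33 232 33; concatenated:

33232333323233232232332323323223233232333323233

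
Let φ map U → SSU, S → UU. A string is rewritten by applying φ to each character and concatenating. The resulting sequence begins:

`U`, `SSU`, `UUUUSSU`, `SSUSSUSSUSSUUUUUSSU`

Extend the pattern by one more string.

φ(SSUSSUSSUSSUUUUUSSU) expands symbol-by-symbol to UU UU SSU UU UU SSU UU UU SSU UU UU SSU SSU SSU SSU SSU UU UU SSU; joining the 19 pieces gives the next term.

UUUUSSUUUUUSSUUUUUSSUUUUUSSUSSUSSUSSUSSUUUUUSSU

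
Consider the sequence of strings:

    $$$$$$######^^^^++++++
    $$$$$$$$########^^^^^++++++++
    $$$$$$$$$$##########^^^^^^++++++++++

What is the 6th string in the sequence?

Term n consists of 2n $'s, followed by 2n #'s, followed by n+1 ^'s, followed by 2n +'s, where the shown terms are n = 3, 4, 5.
For term 6, n = 8, so the run lengths are 16, 16, 9, 16.

$$$$$$$$$$$$$$$$################^^^^^^^^^++++++++++++++++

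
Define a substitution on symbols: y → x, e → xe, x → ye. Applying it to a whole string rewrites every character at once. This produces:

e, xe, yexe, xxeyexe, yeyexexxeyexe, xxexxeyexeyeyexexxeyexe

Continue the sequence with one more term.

Rewriting the 23 symbols of xxexxeyexeyeyexexxeyexe one by one yields ye ye xe ye ye xe x xe ye xe x xe x xe ye xe ye ye xe x xe ye xe; concatenated:

yeyexeyeyexexxeyexexxexxeyexeyeyexexxeyexe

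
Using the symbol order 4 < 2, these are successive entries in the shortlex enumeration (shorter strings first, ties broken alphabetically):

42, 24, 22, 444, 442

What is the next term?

424

The successor of 442 increments the rightmost position that isn't already 2 and resets every position after it to 4.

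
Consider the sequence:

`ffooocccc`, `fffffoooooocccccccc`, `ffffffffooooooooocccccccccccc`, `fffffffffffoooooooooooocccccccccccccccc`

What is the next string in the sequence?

The n-th term is 3n-1 f's then 3n o's then 4n c's (n = 1, 2, …).
Setting n = 5 gives 14, 15, 20 characters in each block.

ffffffffffffffooooooooooooooocccccccccccccccccccc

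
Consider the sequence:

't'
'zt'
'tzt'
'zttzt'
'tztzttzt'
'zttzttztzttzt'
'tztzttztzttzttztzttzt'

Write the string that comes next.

zttzttztzttzttztzttztzttzttztzttzt

Each term (from the third on) is the two preceding terms concatenated in order: term 3 = t·zt = tzt.
The next term joins zttzttztzttzt and tztzttztzttzttztzttzt.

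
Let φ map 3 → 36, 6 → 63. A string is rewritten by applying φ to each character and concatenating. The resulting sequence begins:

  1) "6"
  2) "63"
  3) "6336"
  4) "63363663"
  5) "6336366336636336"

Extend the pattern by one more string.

63363663366363363663633663363663

φ(6336366336636336) expands symbol-by-symbol to 63 36 36 63 36 63 63 36 36 63 63 36 63 36 36 63; joining the 16 pieces gives the next term.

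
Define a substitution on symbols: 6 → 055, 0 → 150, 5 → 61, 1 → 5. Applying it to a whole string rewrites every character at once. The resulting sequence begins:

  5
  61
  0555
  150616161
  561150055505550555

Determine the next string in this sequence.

610555561150150616161150616161150616161

Replace each of the 18 characters of 561150055505550555 in place — 61 055 5 5 61 150 150 61 61 61 150 61 61 61 150 61 61 61 — and concatenate.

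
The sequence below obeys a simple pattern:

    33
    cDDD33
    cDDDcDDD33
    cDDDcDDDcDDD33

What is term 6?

Every step adds cDDD at the front: s(k+1) = cDDD·s(k).
From cDDDcDDDcDDD33, 2 further steps: cDDDcDDDcDDD33 → cDDDcDDDcDDDcDDD33 → (answer).

cDDDcDDDcDDDcDDDcDDD33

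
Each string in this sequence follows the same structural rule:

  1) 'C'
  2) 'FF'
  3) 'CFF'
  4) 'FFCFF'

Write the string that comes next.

From term 3 onward, concatenate the second-to-last term with the last: C·FF = CFF, FF·CFF = FFCFF, …
Continuing: CFF · FFCFF gives term 5.

CFFFFCFF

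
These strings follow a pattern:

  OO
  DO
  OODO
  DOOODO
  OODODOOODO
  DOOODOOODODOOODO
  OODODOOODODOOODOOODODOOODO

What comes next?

This is a Fibonacci-style word recurrence s(k) = s(k−2)·s(k−1): e.g. OO·DO = OODO.
So term 8 is DOOODOOODODOOODO·OODODOOODODOOODOOODODOOODO.

DOOODOOODODOOODOOODODOOODODOOODOOODODOOODO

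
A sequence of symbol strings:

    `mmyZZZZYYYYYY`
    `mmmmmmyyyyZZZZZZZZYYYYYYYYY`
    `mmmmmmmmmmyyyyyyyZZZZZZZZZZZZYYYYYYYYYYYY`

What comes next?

Term n consists of 4n-2 m's, followed by 3n-2 y's, followed by 4n Z's, followed by 3n+3 Y's (n = 1, 2, …).
For the next term, n = 4, so the run lengths are 14, 10, 16, 15.

mmmmmmmmmmmmmmyyyyyyyyyyZZZZZZZZZZZZZZZZYYYYYYYYYYYYYYY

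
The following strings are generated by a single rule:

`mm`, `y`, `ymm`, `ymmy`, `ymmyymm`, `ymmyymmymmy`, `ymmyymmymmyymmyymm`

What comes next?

From term 3 onward, concatenate the last term with the second-to-last: y·mm = ymm, ymm·y = ymmy, …
Continuing: ymmyymmymmyymmyymm · ymmyymmymmy gives term 8.

ymmyymmymmyymmyymmymmyymmymmy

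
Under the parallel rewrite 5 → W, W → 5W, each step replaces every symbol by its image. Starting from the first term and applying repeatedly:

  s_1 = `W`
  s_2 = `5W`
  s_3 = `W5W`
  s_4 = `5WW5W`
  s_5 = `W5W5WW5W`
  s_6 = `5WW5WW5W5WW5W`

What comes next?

W5W5WW5W5WW5WW5W5WW5W

Applying the rule to each of the 13 symbols of 5WW5WW5W5WW5W gives the pieces W 5W 5W W 5W 5W W 5W W 5W 5W W 5W, which concatenate to the answer.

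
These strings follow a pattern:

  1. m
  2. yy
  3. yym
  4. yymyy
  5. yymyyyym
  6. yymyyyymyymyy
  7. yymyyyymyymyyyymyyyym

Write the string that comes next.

yymyyyymyymyyyymyyyymyymyyyymyymyy

From term 3 onward, concatenate the last term with the second-to-last: yy·m = yym, yym·yy = yymyy, …
Continuing: yymyyyymyymyyyymyyyym · yymyyyymyymyy gives term 8.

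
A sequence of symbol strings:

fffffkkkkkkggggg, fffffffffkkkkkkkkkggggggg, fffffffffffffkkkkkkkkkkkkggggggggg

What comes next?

fffffffffffffffffkkkkkkkkkkkkkkkggggggggggg

The n-th term is 4n+1 f's then 3n+3 k's then 2n+3 g's (n = 1, 2, …).
For the next term, n = 4, so the run lengths are 17, 15, 11.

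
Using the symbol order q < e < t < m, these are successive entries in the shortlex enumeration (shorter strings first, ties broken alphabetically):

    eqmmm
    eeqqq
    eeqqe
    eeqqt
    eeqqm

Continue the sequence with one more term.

eeqeq

Treat eeqqm as a base-4 numeral over the given alphabet and add one, carrying through any trailing m's.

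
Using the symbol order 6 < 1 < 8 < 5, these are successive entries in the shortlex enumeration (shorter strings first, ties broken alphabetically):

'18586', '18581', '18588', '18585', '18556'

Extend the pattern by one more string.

Find the rightmost character of 18556 below 5, bump it to the next letter, and reset everything to its right to 6.

18551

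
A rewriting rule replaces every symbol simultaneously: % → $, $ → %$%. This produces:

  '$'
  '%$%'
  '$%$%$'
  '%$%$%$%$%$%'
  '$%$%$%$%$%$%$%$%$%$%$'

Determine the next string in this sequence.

Applying the rule to each of the 21 symbols of $%$%$%$%$%$%$%$%$%$%$ gives the pieces %$% $ %$% $ %$% $ %$% $ %$% $ %$% $ %$% $ %$% $ %$% $ %$% $ %$%, which concatenate to the answer.

%$%$%$%$%$%$%$%$%$%$%$%$%$%$%$%$%$%$%$%$%$%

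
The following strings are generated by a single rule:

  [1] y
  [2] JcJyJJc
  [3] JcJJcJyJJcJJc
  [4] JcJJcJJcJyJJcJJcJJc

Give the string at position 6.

JcJJcJJcJJcJJcJyJJcJJcJJcJJcJJc

Each term wraps the previous one in JcJ on the left and JJc on the right.
From JcJJcJJcJyJJcJJcJJc, 2 further steps: JcJJcJJcJyJJcJJcJJc → JcJJcJJcJJcJyJJcJJcJJcJJc → (answer).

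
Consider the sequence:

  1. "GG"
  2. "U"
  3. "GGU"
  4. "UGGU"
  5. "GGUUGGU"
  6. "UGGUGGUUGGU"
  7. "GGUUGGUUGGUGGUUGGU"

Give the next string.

UGGUGGUUGGUGGUUGGUUGGUGGUUGGU

Each term (from the third on) is the two preceding terms concatenated in order: term 3 = GG·U = GGU.
Continuing: UGGUGGUUGGU · GGUUGGUUGGUGGUUGGU gives term 8.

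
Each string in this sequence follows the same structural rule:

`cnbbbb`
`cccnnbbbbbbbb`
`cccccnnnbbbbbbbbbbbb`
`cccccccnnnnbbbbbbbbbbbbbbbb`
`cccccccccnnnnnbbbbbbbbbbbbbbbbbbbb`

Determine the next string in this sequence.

cccccccccccnnnnnnbbbbbbbbbbbbbbbbbbbbbbbb

Term n consists of 2n-1 c's, followed by n n's, followed by 4n b's (n = 1, 2, …).
Setting n = 6 gives 11, 6, 24 characters in each block.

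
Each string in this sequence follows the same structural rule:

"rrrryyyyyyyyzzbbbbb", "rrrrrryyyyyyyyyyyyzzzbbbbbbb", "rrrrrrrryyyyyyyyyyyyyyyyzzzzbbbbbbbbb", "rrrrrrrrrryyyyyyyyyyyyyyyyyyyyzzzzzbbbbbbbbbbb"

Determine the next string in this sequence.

rrrrrrrrrrrryyyyyyyyyyyyyyyyyyyyyyyyzzzzzzbbbbbbbbbbbbb

Reading off run lengths: r runs 4, 6, 8, 10; y runs 8, 12, 16, 20; z runs 2, 3, 4, 5; b runs 5, 7, 9, 11 — each is linear in n, where the shown terms are n = 2, 3, 4, 5.
At n = 6 the blocks have lengths 12, 24, 6, 13.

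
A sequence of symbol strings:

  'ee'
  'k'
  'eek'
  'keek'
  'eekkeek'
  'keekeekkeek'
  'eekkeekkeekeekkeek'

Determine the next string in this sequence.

Each term (from the third on) is the two preceding terms concatenated in order: term 3 = ee·k = eek.
Continuing: keekeekkeek · eekkeekkeekeekkeek gives term 8.

keekeekkeekeekkeekkeekeekkeek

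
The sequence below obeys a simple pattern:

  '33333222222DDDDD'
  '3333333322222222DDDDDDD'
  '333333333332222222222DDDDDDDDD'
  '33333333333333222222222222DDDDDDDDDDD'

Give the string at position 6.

333333333333333333332222222222222222DDDDDDDDDDDDDDD

Reading off run lengths: 3 runs 5, 8, 11, 14; 2 runs 6, 8, 10, 12; D runs 5, 7, 9, 11 — each is linear in n, where the shown terms are n = 2, 3, 4, 5.
For term 6, n = 7, so the run lengths are 20, 16, 15.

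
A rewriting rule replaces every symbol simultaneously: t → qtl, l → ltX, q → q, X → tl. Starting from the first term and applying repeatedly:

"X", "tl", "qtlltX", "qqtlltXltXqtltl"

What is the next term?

φ(qqtlltXltXqtltl) expands symbol-by-symbol to q q qtl ltX ltX qtl tl ltX qtl tl q qtl ltX qtl ltX; joining the 15 pieces gives the next term.

qqqtlltXltXqtltlltXqtltlqqtlltXqtlltX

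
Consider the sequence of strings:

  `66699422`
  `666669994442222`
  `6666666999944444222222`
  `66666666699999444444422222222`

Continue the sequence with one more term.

666666666669999994444444442222222222

Each string has the form 6^{2n+1} 9^{n+1} 4^{2n-1} 2^{2n} (n = 1, 2, …).
Setting n = 5 gives 11, 6, 9, 10 characters in each block.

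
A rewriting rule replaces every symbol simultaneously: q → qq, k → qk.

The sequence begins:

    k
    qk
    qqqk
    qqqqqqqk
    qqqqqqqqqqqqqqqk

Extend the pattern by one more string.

qqqqqqqqqqqqqqqqqqqqqqqqqqqqqqqk

Replace each of the 16 characters of qqqqqqqqqqqqqqqk in place — qq qq qq qq qq qq qq qq qq qq qq qq qq qq qq qk — and concatenate.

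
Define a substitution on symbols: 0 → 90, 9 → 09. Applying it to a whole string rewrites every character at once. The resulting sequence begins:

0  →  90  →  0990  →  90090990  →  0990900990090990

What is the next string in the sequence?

Rewriting the 16 symbols of 0990900990090990 one by one yields 90 09 09 90 09 90 90 09 09 90 90 09 90 09 09 90; concatenated:

90090990099090090990900990090990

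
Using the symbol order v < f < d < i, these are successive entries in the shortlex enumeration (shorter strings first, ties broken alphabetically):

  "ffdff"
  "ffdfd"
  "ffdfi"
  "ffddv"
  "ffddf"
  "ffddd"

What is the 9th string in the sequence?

Continuing the enumeration 3 steps past ffddd: ffddd → ffddi → ffdiv → (answer).

ffdif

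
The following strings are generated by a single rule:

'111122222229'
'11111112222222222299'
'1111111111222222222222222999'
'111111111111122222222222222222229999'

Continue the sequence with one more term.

11111111111111112222222222222222222222299999

Each string has the form 1^{3n+1} 2^{4n+3} 9^{n} (n = 1, 2, …).
Setting n = 5 gives 16, 23, 5 characters in each block.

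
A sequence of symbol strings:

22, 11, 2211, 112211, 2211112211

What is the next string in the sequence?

1122112211112211

Each term (from the third on) is the two preceding terms concatenated in order: term 3 = 22·11 = 2211.
So term 6 is 112211·2211112211.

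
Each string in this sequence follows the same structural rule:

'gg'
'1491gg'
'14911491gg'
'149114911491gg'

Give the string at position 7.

Every step adds 1491 at the front: s(k+1) = 1491·s(k).
From 149114911491gg, 3 further steps: 149114911491gg → 1491149114911491gg → 14911491149114911491gg → (answer).

149114911491149114911491gg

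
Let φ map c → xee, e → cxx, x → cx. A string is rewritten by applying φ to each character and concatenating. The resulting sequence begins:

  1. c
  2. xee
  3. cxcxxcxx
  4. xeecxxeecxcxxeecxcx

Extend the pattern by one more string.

Applying the rule to each of the 19 symbols of xeecxxeecxcxxeecxcx gives the pieces cx cxx cxx xee cx cx cxx cxx xee cx xee cx cx cxx cxx xee cx xee cx, which concatenate to the answer.

cxcxxcxxxeecxcxcxxcxxxeecxxeecxcxcxxcxxxeecxxeecx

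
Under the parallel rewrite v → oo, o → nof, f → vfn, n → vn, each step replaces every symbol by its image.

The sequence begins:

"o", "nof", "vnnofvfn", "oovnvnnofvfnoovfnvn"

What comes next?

Rewriting the 19 symbols of oovnvnnofvfnoovfnvn one by one yields nof nof oo vn oo vn vn nof vfn oo vfn vn nof nof oo vfn vn oo vn; concatenated:

nofnofoovnoovnvnnofvfnoovfnvnnofnofoovfnvnoovn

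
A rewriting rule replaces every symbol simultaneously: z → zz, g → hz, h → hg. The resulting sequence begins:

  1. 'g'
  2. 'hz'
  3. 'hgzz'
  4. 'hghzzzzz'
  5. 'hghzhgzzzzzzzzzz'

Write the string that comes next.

hghzhgzzhghzzzzzzzzzzzzzzzzzzzzz

φ(hghzhgzzzzzzzzzz) expands symbol-by-symbol to hg hz hg zz hg hz zz zz zz zz zz zz zz zz zz zz; joining the 16 pieces gives the next term.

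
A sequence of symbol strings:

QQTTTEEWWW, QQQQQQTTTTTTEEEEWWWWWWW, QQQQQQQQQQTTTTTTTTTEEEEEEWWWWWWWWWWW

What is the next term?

Each string has the form Q^{4n-2} T^{3n} E^{2n} W^{4n-1} (n = 1, 2, …).
At n = 4 the blocks have lengths 14, 12, 8, 15.

QQQQQQQQQQQQQQTTTTTTTTTTTTEEEEEEEEWWWWWWWWWWWWWWW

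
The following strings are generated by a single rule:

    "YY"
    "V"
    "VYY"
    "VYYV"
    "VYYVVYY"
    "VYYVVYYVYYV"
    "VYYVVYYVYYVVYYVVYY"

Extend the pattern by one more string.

VYYVVYYVYYVVYYVVYYVYYVVYYVYYV

Each term (from the third on) is the previous term followed by the one before it: term 3 = V·YY = VYY.
Continuing: VYYVVYYVYYVVYYVVYY · VYYVVYYVYYV gives term 8.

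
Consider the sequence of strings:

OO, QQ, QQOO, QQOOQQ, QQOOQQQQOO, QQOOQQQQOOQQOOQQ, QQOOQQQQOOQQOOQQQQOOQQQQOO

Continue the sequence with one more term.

QQOOQQQQOOQQOOQQQQOOQQQQOOQQOOQQQQOOQQOOQQ

Each term (from the third on) is the previous term followed by the one before it: term 3 = QQ·OO = QQOO.
Continuing: QQOOQQQQOOQQOOQQQQOOQQQQOO · QQOOQQQQOOQQOOQQ gives term 8.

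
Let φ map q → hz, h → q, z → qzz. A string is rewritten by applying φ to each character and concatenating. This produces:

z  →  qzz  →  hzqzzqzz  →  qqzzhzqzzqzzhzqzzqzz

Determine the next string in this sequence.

hzhzqzzqzzqqzzhzqzzqzzhzqzzqzzqqzzhzqzzqzzhzqzzqzz

φ(qqzzhzqzzqzzhzqzzqzz) expands symbol-by-symbol to hz hz qzz qzz q qzz hz qzz qzz hz qzz qzz q qzz hz qzz qzz hz qzz qzz; joining the 20 pieces gives the next term.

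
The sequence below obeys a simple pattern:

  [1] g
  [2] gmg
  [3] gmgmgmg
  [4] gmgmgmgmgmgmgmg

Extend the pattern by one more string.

gmgmgmgmgmgmgmgmgmgmgmgmgmgmgmg

Each string is two copies of the previous one joined by 'm'.
One more doubling of gmgmgmgmgmgmgmg gives the answer.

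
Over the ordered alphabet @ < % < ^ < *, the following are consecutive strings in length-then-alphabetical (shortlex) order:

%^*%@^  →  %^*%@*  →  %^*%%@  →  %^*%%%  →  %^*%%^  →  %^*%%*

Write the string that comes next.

%^*%^@

Treat %^*%%* as a base-4 numeral over the given alphabet and add one, carrying through any trailing *'s.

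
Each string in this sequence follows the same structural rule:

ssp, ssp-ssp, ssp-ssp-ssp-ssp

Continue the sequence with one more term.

Every step duplicates the string with '-' between the halves.
Doubling ssp-ssp-ssp-ssp with '-' between the halves:

ssp-ssp-ssp-ssp-ssp-ssp-ssp-ssp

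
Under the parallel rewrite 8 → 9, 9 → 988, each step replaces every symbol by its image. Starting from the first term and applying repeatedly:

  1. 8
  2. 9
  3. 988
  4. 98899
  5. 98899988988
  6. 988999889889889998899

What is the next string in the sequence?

9889998898898899988999889998898898899988988

Applying the rule to each of the 21 symbols of 988999889889889998899 gives the pieces 988 9 9 988 988 988 9 9 988 9 9 988 9 9 988 988 988 9 9 988 988, which concatenate to the answer.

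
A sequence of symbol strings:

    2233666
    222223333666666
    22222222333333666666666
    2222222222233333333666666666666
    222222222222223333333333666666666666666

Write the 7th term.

2222222222222222222233333333333333666666666666666666666

Each string has the form 2^{3n-1} 3^{2n} 6^{3n} (n = 1, 2, …).
For term 7, n = 7, so the run lengths are 20, 14, 21.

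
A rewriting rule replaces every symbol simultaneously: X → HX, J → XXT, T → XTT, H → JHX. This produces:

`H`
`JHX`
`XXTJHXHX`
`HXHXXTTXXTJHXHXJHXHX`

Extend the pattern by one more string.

Applying the rule to each of the 20 symbols of HXHXXTTXXTJHXHXJHXHX gives the pieces JHX HX JHX HX HX XTT XTT HX HX XTT XXT JHX HX JHX HX XXT JHX HX JHX HX, which concatenate to the answer.

JHXHXJHXHXHXXTTXTTHXHXXTTXXTJHXHXJHXHXXXTJHXHXJHXHX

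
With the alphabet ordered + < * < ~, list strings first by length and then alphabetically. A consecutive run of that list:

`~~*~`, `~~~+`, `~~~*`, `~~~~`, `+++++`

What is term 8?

Stepping forward 3 times from +++++: +++++ → ++++* → ++++~, then the target.

+++*+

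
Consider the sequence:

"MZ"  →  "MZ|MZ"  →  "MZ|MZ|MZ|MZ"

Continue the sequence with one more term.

MZ|MZ|MZ|MZ|MZ|MZ|MZ|MZ

Each string is two copies of the previous one joined by '|'.
So the next term is two copies of MZ|MZ|MZ|MZ with '|' between the halves.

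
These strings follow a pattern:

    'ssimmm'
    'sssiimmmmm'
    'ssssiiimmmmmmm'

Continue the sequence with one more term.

sssssiiiimmmmmmmmm

Term n consists of n s's, followed by n-1 i's, followed by 2n-1 m's, where the shown terms are n = 2, 3, 4.
For the next term, n = 5, so the run lengths are 5, 4, 9.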